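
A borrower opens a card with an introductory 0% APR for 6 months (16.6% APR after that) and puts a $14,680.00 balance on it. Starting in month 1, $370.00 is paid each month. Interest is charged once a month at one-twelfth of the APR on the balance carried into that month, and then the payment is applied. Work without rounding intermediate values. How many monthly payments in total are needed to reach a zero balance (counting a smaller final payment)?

Promo months 1–6 at r₀ = 0%/12 = 0; months 7+ at r₁ = 16.6%/12 = 0.0138333.
After month 6 (no interest yet): B = $14,680.00 − 6·$370.00 = $12,460.00.
Then at r₁ with $370.00/mo: n₂ = −ln(1 − r₁·B/P)/ln(1+r₁) ≈ 45.64 → 46 more payments.

52 months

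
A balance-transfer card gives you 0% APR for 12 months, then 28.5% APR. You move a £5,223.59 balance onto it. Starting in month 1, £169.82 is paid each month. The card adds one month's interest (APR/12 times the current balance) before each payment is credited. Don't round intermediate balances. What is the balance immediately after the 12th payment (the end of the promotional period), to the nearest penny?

Promo months 1–12 at r₀ = 0%/12 = 0; months 13+ at r₁ = 28.5%/12 = 0.02375.
After month 12 (no interest yet): B = £5,223.59 − 12·£169.82 = £3,185.75.

£3,185.75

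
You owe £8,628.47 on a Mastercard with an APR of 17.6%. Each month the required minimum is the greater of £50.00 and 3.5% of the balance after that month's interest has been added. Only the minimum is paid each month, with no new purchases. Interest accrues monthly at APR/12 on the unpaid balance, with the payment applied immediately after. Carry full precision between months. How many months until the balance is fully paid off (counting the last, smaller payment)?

123 months

Monthly rate r = 17.6%/12 = 1.46667% = 0.0146667.
While 3.5% of the post-interest balance exceeds £50.00, each month B ← (B·(1+r))·(1 − 0.035), i.e. B shrinks by the factor (1+r)·0.965 = 0.97915.
This holds for months 1–87. Entering month 88 the balance is £1,380.21; 3.5% of the post-interest balance is now below £50.00, so the flat £50.00 minimum applies from here.
From month 88 a fixed £50.00 at rate r clears £1,380.21 in 36 more payments. Total: 87 + 36 = 123 months.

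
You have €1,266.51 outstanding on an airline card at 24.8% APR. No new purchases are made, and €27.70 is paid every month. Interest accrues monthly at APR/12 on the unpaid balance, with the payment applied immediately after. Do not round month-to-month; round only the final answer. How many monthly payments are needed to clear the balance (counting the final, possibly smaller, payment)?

142 months

Monthly rate r = 24.8%/12 = 2.06667% = 0.0206667.
Recurrence: B ← B·(1+r) − €27.70.
Month 1: interest €26.17; balance after payment €1,264.98.
Month 2: interest €26.14; balance after payment €1,263.43.
Closed form: n = −ln(1 − rB₀/P)/ln(1+r) = −ln(0.055071)/ln(1.02067) ≈ 141.725, so the balance reaches zero during payment 142.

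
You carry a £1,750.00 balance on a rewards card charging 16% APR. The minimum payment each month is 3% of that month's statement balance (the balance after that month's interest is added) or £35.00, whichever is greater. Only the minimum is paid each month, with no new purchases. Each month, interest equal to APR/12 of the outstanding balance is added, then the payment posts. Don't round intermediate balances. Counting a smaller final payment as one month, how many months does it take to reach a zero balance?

Monthly rate r = 16%/12 = 1.33333% = 0.0133333.
While 3% of the post-interest balance exceeds £35.00, each month B ← (B·(1+r))·(1 − 0.03), i.e. B shrinks by the factor (1+r)·0.97 = 0.98293.
This holds for months 1–25. Entering month 26 the balance is £1,137.99; 3% of the post-interest balance is now below £35.00, so the flat £35.00 minimum applies from here.
From month 26 a fixed £35.00 at rate r clears £1,137.99 in 43 more payments. Total: 25 + 43 = 68 months.

68 months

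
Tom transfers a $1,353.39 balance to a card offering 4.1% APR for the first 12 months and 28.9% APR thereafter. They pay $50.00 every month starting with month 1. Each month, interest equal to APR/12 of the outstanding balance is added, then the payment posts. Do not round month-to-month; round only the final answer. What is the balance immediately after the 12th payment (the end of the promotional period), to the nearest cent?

$798.53

Promo months 1–12 at r₀ = 4.1%/12 = 0.00341667; months 13+ at r₁ = 28.9%/12 = 0.0240833.
After month 12: iterate B ← B·(1+r₀) − $50.00 for 12 months → $798.53.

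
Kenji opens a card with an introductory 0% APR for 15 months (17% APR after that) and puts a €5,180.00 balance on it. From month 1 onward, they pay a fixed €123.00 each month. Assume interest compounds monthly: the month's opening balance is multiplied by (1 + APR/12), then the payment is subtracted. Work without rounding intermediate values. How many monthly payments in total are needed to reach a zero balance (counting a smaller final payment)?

Promo months 1–15 at r₀ = 0%/12 = 0; months 16+ at r₁ = 17%/12 = 0.0141667.
After month 15 (no interest yet): B = €5,180.00 − 15·€123.00 = €3,335.00.
Then at r₁ with €123.00/mo: n₂ = −ln(1 − r₁·B/P)/ln(1+r₁) ≈ 34.46 → 35 more payments.

50 payments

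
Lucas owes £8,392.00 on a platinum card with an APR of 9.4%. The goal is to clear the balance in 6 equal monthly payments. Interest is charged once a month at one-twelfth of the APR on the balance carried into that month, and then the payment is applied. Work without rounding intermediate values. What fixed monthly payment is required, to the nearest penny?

Monthly rate r = 9.4%/12 = 0.783333% = 0.00783333.
Level-payment amortization: P = B₀·r / (1 − (1+r)^(−n)) = 8392.00·0.00783333 / (1 − 1.00783^(−6)).
Denominator 1 − (1+r)^(−6) = 0.0457378667.
P = 65.7373 / 0.0457378667 ≈ 1437.26.

£1,437.26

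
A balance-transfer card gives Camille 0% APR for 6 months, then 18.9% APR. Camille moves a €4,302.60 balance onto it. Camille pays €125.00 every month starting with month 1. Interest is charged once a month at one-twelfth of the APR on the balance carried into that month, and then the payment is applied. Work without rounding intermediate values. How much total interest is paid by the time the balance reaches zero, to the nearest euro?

Promo months 1–6 at r₀ = 0%/12 = 0; months 7+ at r₁ = 18.9%/12 = 0.01575.
After month 6 (no interest yet): B = €4,302.60 − 6·€125.00 = €3,552.60.
Then at r₁ with €125.00/mo: n₂ = −ln(1 − r₁·B/P)/ln(1+r₁) ≈ 37.98 → 38 more payments.
Total paid = 43·€125.00 + €122.60 = €5,497.60; interest = €5,497.60 − €4,302.60 = €1,195.00.

€1,195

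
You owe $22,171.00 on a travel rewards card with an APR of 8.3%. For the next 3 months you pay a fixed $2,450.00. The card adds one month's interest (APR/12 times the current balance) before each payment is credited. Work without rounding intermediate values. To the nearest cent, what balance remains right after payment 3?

$15,233.28

Monthly rate r = 8.3%/12 = 0.691667% = 0.00691667.
Each month: B ← B·(1+r) − $2,450.00.
Month 1: interest $153.35; balance after payment $19,874.35.
Month 2: interest $137.46; balance after payment $17,561.81.
Month 3: interest $121.47; balance after payment $15,233.28.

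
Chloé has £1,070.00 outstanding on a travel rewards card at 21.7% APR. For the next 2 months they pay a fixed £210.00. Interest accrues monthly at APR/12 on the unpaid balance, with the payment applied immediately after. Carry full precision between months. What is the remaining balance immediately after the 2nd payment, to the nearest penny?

Monthly rate r = 21.7%/12 = 1.80833% = 0.0180833.
Each month: B ← B·(1+r) − £210.00.
Month 1: interest £19.35; balance after payment £879.35.
Month 2: interest £15.90; balance after payment £685.25.

£685.25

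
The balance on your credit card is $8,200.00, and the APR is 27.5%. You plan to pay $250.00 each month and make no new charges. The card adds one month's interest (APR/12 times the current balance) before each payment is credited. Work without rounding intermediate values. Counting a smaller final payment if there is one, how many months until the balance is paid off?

Monthly rate r = 27.5%/12 = 2.29167% = 0.0229167.
Recurrence: B ← B·(1+r) − $250.00.
Month 1: interest $187.92; balance after payment $8,137.92.
Month 2: interest $186.49; balance after payment $8,074.41.
Closed form: n = −ln(1 − rB₀/P)/ln(1+r) = −ln(0.24833)/ln(1.02292) ≈ 61.479, so the balance reaches zero during payment 62.

62 months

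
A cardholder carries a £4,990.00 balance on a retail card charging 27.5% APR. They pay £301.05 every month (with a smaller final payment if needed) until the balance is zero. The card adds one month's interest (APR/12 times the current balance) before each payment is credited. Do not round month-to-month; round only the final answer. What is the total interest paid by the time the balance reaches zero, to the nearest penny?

£1,358.59

Monthly rate r = 27.5%/12 = 2.29167% = 0.0229167.
Payoff takes n = ⌈−ln(1 − rB₀/P)/ln(1+r)⌉ = ⌈21.087⌉ = 22 payments; the last is £26.54.
Total paid = 21·£301.05 + £26.54 = £6,348.59.
Total interest = total paid − principal = £6,348.59 − £4,990.00 = £1,358.59.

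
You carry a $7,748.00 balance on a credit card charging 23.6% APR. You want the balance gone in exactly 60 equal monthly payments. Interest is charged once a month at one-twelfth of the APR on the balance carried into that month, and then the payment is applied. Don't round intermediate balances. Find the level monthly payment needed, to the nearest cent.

$221.10

Monthly rate r = 23.6%/12 = 1.96667% = 0.0196667.
Level-payment amortization: P = B₀·r / (1 − (1+r)^(−n)) = 7748.00·0.0196667 / (1 − 1.01967^(−60)).
Denominator 1 − (1+r)^(−60) = 0.68918164.
P = 152.377 / 0.68918164 ≈ 221.10.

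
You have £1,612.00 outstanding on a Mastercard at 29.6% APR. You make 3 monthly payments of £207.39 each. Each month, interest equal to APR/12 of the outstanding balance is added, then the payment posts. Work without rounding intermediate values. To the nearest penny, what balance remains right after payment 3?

£1,096.61

Monthly rate r = 29.6%/12 = 2.46667% = 0.0246667.
Each month: B ← B·(1+r) − £207.39.
Month 1: interest £39.76; balance after payment £1,444.37.
Month 2: interest £35.63; balance after payment £1,272.61.
Month 3: interest £31.39; balance after payment £1,096.61.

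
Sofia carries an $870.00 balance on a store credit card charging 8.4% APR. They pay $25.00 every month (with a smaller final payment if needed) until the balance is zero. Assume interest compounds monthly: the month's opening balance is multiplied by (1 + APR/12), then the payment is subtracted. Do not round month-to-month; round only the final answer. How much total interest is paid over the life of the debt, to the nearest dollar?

Monthly rate r = 8.4%/12 = 0.7% = 0.007.
Payoff takes n = ⌈−ln(1 − rB₀/P)/ln(1+r)⌉ = ⌈40.023⌉ = 41 payments; the last is $0.58.
Total paid = 40·$25.00 + $0.58 = $1,000.58.
Total interest = total paid − principal = $1,000.58 − $870.00 = $130.58.

$131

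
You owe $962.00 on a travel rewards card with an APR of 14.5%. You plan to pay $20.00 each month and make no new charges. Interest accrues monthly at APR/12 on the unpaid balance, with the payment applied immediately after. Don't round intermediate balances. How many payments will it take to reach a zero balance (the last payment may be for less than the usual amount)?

Monthly rate r = 14.5%/12 = 1.20833% = 0.0120833.
Recurrence: B ← B·(1+r) − $20.00.
Month 1: interest $11.62; balance after payment $953.62.
Month 2: interest $11.52; balance after payment $945.15.
Closed form: n = −ln(1 − rB₀/P)/ln(1+r) = −ln(0.41879)/ln(1.01208) ≈ 72.466, so the balance reaches zero during payment 73.

73 months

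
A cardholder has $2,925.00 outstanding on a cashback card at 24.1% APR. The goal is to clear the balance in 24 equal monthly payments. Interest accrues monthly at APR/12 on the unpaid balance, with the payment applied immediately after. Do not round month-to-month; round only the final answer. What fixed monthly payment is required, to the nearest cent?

Monthly rate r = 24.1%/12 = 2.00833% = 0.0200833.
Level-payment amortization: P = B₀·r / (1 − (1+r)^(−n)) = 2925.00·0.0200833 / (1 − 1.02008^(−24)).
Denominator 1 − (1+r)^(−24) = 0.37949633.
P = 58.7438 / 0.37949633 ≈ 154.79.

$154.79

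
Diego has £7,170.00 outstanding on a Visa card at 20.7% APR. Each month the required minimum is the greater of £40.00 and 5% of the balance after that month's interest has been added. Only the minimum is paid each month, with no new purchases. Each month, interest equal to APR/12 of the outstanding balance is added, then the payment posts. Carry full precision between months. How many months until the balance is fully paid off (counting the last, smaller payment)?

89 months

Monthly rate r = 20.7%/12 = 1.725% = 0.01725.
While 5% of the post-interest balance exceeds £40.00, each month B ← (B·(1+r))·(1 − 0.05), i.e. B shrinks by the factor (1+r)·0.95 = 0.96639.
This holds for months 1–65. Entering month 66 the balance is £776.88; 5% of the post-interest balance is now below £40.00, so the flat £40.00 minimum applies from here.
From month 66 a fixed £40.00 at rate r clears £776.88 in 24 more payments. Total: 65 + 24 = 89 months.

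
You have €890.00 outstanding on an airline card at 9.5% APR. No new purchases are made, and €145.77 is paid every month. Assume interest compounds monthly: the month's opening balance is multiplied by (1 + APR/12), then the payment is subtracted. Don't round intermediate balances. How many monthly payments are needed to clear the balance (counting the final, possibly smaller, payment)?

7 payments

Monthly rate r = 9.5%/12 = 0.791667% = 0.00791667.
Recurrence: B ← B·(1+r) − €145.77.
Month 1: interest €7.05; balance after payment €751.28.
Month 2: interest €5.95; balance after payment €611.45.
Closed form: n = −ln(1 − rB₀/P)/ln(1+r) = −ln(0.95166)/ln(1.00792) ≈ 6.283, so the balance reaches zero during payment 7.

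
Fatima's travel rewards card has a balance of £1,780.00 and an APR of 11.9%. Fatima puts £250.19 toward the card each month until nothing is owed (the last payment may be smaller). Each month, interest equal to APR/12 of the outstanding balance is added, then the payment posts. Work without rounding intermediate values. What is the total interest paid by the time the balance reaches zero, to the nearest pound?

£75

Monthly rate r = 11.9%/12 = 0.991667% = 0.00991667.
Payoff takes n = ⌈−ln(1 − rB₀/P)/ln(1+r)⌉ = ⌈7.415⌉ = 8 payments; the last is £104.02.
Total paid = 7·£250.19 + £104.02 = £1,855.35.
Total interest = total paid − principal = £1,855.35 − £1,780.00 = £75.35.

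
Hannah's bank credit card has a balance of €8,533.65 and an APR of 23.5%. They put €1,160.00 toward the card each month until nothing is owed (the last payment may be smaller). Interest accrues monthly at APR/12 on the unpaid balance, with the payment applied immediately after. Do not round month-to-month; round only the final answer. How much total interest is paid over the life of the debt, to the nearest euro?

€771

Monthly rate r = 23.5%/12 = 1.95833% = 0.0195833.
Payoff takes n = ⌈−ln(1 − rB₀/P)/ln(1+r)⌉ = ⌈8.021⌉ = 9 payments; the last is €24.78.
Total paid = 8·€1,160.00 + €24.78 = €9,304.78.
Total interest = total paid − principal = €9,304.78 − €8,533.65 = €771.13.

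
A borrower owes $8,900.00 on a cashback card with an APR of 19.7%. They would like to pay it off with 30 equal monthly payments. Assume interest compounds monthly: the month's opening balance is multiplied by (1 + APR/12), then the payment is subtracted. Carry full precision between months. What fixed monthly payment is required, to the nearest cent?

$378.07

Monthly rate r = 19.7%/12 = 1.64167% = 0.0164167.
Level-payment amortization: P = B₀·r / (1 − (1+r)^(−n)) = 8900.00·0.0164167 / (1 − 1.01642^(−30)).
Denominator 1 − (1+r)^(−30) = 0.386454653.
P = 146.108 / 0.386454653 ≈ 378.07.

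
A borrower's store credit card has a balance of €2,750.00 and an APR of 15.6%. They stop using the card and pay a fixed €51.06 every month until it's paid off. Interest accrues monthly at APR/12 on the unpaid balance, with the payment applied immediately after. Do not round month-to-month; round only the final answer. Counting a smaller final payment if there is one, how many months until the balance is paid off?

Monthly rate r = 15.6%/12 = 1.3% = 0.013.
Recurrence: B ← B·(1+r) − €51.06.
Month 1: interest €35.75; balance after payment €2,734.69.
Month 2: interest €35.55; balance after payment €2,719.18.
Closed form: n = −ln(1 − rB₀/P)/ln(1+r) = −ln(0.29984)/ln(1.013) ≈ 93.254, so the balance reaches zero during payment 94.

94 months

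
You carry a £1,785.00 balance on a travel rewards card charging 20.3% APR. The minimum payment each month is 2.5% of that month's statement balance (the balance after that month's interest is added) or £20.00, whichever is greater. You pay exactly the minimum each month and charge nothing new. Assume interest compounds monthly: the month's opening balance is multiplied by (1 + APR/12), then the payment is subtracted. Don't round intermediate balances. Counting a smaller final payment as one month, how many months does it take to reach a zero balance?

162 months

Monthly rate r = 20.3%/12 = 1.69167% = 0.0169167.
While 2.5% of the post-interest balance exceeds £20.00, each month B ← (B·(1+r))·(1 − 0.025), i.e. B shrinks by the factor (1+r)·0.975 = 0.99149.
This holds for months 1–96. Entering month 97 the balance is £786.10; 2.5% of the post-interest balance is now below £20.00, so the flat £20.00 minimum applies from here.
From month 97 a fixed £20.00 at rate r clears £786.10 in 66 more payments. Total: 96 + 66 = 162 months.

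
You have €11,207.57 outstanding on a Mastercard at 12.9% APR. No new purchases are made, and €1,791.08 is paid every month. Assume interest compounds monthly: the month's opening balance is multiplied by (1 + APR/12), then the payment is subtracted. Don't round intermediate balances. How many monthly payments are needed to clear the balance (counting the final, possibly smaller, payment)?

Monthly rate r = 12.9%/12 = 1.075% = 0.01075.
Recurrence: B ← B·(1+r) − €1,791.08.
Month 1: interest €120.48; balance after payment €9,536.97.
Month 2: interest €102.52; balance after payment €7,848.41.
Closed form: n = −ln(1 − rB₀/P)/ln(1+r) = −ln(0.93273)/ln(1.01075) ≈ 6.513, so the balance reaches zero during payment 7.

7 months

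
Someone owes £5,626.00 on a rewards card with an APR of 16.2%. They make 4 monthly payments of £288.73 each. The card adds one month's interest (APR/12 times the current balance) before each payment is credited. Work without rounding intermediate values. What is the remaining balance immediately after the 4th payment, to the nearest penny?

Monthly rate r = 16.2%/12 = 1.35% = 0.0135.
Each month: B ← B·(1+r) − £288.73.
Month 1: interest £75.95; balance after payment £5,413.22.
Month 2: interest £73.08; balance after payment £5,197.57.
Month 3: interest £70.17; balance after payment £4,979.01.
Month 4: interest £67.22; balance after payment £4,757.49.

£4,757.49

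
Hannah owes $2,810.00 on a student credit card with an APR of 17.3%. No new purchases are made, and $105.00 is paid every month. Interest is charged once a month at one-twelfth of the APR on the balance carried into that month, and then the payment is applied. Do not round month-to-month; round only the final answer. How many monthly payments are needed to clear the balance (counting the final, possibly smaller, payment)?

Monthly rate r = 17.3%/12 = 1.44167% = 0.0144167.
Recurrence: B ← B·(1+r) − $105.00.
Month 1: interest $40.51; balance after payment $2,745.51.
Month 2: interest $39.58; balance after payment $2,680.09.
Closed form: n = −ln(1 − rB₀/P)/ln(1+r) = −ln(0.61418)/ln(1.01442) ≈ 34.056, so the balance reaches zero during payment 35.

35 payments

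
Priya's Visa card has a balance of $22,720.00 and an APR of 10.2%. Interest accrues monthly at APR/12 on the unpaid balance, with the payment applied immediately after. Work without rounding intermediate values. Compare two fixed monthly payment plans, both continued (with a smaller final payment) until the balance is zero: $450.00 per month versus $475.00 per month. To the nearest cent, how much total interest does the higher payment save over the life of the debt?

$521.68

Monthly rate r = 10.2%/12 = 0.85% = 0.0085.
At $450.00/mo: n = ⌈−ln(1 − rB₀/P)/ln(1+r)⌉ = 67 payments (last $107.17); total interest = total paid − $22,720.00 = $7,087.17.
At $475.00/mo: 62 payments (last $310.49); total interest $6,565.49.
Interest saved = $7,087.17 − $6,565.49 = $521.68.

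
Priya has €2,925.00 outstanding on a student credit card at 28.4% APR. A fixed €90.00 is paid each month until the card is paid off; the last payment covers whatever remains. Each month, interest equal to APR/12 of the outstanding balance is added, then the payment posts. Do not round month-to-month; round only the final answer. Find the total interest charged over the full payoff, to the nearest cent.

Monthly rate r = 28.4%/12 = 2.36667% = 0.0236667.
Payoff takes n = ⌈−ln(1 − rB₀/P)/ln(1+r)⌉ = ⌈62.676⌉ = 63 payments; the last is €61.10.
Total paid = 62·€90.00 + €61.10 = €5,641.10.
Total interest = total paid − principal = €5,641.10 − €2,925.00 = €2,716.10.

€2,716.10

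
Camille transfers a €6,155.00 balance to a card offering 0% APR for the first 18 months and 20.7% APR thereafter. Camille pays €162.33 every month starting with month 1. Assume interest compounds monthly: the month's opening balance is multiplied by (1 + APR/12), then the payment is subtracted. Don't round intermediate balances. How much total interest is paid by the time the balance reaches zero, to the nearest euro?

€762

Promo months 1–18 at r₀ = 0%/12 = 0; months 19+ at r₁ = 20.7%/12 = 0.01725.
After month 18 (no interest yet): B = €6,155.00 − 18·€162.33 = €3,233.06.
Then at r₁ with €162.33/mo: n₂ = −ln(1 − r₁·B/P)/ln(1+r₁) ≈ 24.61 → 25 more payments.
Total paid = 42·€162.33 + €99.57 = €6,917.43; interest = €6,917.43 − €6,155.00 = €762.43.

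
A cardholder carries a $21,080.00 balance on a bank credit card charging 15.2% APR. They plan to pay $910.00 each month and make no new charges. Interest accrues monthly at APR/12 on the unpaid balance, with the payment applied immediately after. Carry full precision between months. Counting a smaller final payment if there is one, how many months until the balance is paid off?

Monthly rate r = 15.2%/12 = 1.26667% = 0.0126667.
Recurrence: B ← B·(1+r) − $910.00.
Month 1: interest $267.01; balance after payment $20,437.01.
Month 2: interest $258.87; balance after payment $19,785.88.
Closed form: n = −ln(1 − rB₀/P)/ln(1+r) = −ln(0.70658)/ln(1.01267) ≈ 27.593, so the balance reaches zero during payment 28.

28 months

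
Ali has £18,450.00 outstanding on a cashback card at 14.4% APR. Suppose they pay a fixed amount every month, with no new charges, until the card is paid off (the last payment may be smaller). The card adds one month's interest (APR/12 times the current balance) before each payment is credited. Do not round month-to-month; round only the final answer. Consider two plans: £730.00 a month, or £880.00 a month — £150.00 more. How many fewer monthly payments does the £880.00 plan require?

Monthly rate r = 14.4%/12 = 1.2% = 0.012.
At £730.00/mo: n = ⌈−ln(1 − rB₀/P)/ln(1+r)⌉ = 31 payments (last £216.66); total interest = total paid − £18,450.00 = £3,666.66.
At £880.00/mo: 25 payments (last £260.76); total interest £2,930.76.
Payments saved = 31 − 25 = 6.

6 fewer payments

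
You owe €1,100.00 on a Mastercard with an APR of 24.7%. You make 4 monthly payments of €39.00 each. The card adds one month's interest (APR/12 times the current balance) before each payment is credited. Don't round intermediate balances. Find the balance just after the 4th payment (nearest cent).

€1,032.52

Monthly rate r = 24.7%/12 = 2.05833% = 0.0205833.
Each month: B ← B·(1+r) − €39.00.
Month 1: interest €22.64; balance after payment €1,083.64.
Month 2: interest €22.30; balance after payment €1,066.95.
Month 3: interest €21.96; balance after payment €1,049.91.
Month 4: interest €21.61; balance after payment €1,032.52.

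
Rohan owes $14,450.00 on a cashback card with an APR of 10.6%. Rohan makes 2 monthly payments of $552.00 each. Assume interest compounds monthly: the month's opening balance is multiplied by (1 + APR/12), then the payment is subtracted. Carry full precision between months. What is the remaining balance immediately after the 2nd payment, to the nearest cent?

$13,597.53

Monthly rate r = 10.6%/12 = 0.883333% = 0.00883333.
Each month: B ← B·(1+r) − $552.00.
Month 1: interest $127.64; balance after payment $14,025.64.
Month 2: interest $123.89; balance after payment $13,597.53.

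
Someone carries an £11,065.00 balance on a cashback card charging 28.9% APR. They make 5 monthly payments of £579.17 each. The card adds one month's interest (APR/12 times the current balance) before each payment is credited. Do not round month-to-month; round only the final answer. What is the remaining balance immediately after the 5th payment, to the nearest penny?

£9,424.42

Monthly rate r = 28.9%/12 = 2.40833% = 0.0240833.
Each month: B ← B·(1+r) − £579.17.
Month 1: interest £266.48; balance after payment £10,752.31.
Month 2: interest £258.95; balance after payment £10,432.09.
Month 3: interest £251.24; balance after payment £10,104.16.
Month 4: interest £243.34; balance after payment £9,768.34.
Month 5: interest £235.25; balance after payment £9,424.42.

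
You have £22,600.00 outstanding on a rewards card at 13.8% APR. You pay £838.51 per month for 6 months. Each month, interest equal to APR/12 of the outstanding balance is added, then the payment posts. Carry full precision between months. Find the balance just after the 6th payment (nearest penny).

Monthly rate r = 13.8%/12 = 1.15% = 0.0115.
Each month: B ← B·(1+r) − £838.51.
Month 1: interest £259.90; balance after payment £22,021.39.
Month 2: interest £253.25; balance after payment £21,436.13.
Month 3: interest £246.52; balance after payment £20,844.13.
Month 4: interest £239.71; balance after payment £20,245.33.
Month 5: interest £232.82; balance after payment £19,639.64.
Month 6: interest £225.86; balance after payment £19,026.99.

£19,026.99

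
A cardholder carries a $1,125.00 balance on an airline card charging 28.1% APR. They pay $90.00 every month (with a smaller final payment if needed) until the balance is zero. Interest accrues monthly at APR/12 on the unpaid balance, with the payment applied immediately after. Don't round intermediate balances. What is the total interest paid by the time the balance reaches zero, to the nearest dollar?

$222

Monthly rate r = 28.1%/12 = 2.34167% = 0.0234167.
Payoff takes n = ⌈−ln(1 − rB₀/P)/ln(1+r)⌉ = ⌈14.962⌉ = 15 payments; the last is $86.58.
Total paid = 14·$90.00 + $86.58 = $1,346.58.
Total interest = total paid − principal = $1,346.58 − $1,125.00 = $221.58.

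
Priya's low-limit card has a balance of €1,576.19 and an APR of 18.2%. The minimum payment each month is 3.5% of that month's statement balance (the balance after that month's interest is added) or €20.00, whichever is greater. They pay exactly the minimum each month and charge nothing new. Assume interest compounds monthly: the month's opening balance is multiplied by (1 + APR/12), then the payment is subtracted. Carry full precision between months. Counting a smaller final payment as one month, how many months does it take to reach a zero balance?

88 months

Monthly rate r = 18.2%/12 = 1.51667% = 0.0151667.
While 3.5% of the post-interest balance exceeds €20.00, each month B ← (B·(1+r))·(1 − 0.035), i.e. B shrinks by the factor (1+r)·0.965 = 0.97964.
This holds for months 1–51. Entering month 52 the balance is €551.96; 3.5% of the post-interest balance is now below €20.00, so the flat €20.00 minimum applies from here.
From month 52 a fixed €20.00 at rate r clears €551.96 in 37 more payments. Total: 51 + 37 = 88 months.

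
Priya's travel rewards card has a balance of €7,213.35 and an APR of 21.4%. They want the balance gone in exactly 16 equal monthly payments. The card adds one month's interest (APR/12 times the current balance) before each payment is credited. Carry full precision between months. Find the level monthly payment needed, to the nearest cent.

€522.19

Monthly rate r = 21.4%/12 = 1.78333% = 0.0178333.
Level-payment amortization: P = B₀·r / (1 − (1+r)^(−n)) = 7213.35·0.0178333 / (1 − 1.01783^(−16)).
Denominator 1 − (1+r)^(−16) = 0.246343783.
P = 128.638 / 0.246343783 ≈ 522.19.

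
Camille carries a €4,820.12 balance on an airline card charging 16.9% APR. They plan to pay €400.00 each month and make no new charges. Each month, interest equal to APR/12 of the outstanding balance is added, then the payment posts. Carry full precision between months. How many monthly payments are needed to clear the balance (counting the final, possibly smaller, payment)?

Monthly rate r = 16.9%/12 = 1.40833% = 0.0140833.
Recurrence: B ← B·(1+r) − €400.00.
Month 1: interest €67.88; balance after payment €4,488.00.
Month 2: interest €63.21; balance after payment €4,151.21.
Closed form: n = −ln(1 − rB₀/P)/ln(1+r) = −ln(0.83029)/ln(1.01408) ≈ 13.298, so the balance reaches zero during payment 14.

14 payments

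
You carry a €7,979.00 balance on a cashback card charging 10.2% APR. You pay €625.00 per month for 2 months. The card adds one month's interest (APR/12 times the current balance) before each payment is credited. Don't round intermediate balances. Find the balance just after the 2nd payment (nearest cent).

€6,859.91

Monthly rate r = 10.2%/12 = 0.85% = 0.0085.
Each month: B ← B·(1+r) − €625.00.
Month 1: interest €67.82; balance after payment €7,421.82.
Month 2: interest €63.09; balance after payment €6,859.91.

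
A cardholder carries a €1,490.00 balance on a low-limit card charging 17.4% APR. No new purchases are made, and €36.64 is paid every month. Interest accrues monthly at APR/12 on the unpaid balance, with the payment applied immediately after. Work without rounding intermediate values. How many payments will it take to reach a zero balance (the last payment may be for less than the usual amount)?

62 payments

Monthly rate r = 17.4%/12 = 1.45% = 0.0145.
Recurrence: B ← B·(1+r) − €36.64.
Month 1: interest €21.60; balance after payment €1,474.96.
Month 2: interest €21.39; balance after payment €1,459.71.
Closed form: n = −ln(1 − rB₀/P)/ln(1+r) = −ln(0.41034)/ln(1.0145) ≈ 61.876, so the balance reaches zero during payment 62.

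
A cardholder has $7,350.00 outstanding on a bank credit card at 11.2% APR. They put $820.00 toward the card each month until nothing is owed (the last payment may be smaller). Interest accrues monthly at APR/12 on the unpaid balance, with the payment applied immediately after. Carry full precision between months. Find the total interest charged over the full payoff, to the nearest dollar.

$362

Monthly rate r = 11.2%/12 = 0.933333% = 0.00933333.
Payoff takes n = ⌈−ln(1 − rB₀/P)/ln(1+r)⌉ = ⌈9.404⌉ = 10 payments; the last is $332.43.
Total paid = 9·$820.00 + $332.43 = $7,712.43.
Total interest = total paid − principal = $7,712.43 − $7,350.00 = $362.43.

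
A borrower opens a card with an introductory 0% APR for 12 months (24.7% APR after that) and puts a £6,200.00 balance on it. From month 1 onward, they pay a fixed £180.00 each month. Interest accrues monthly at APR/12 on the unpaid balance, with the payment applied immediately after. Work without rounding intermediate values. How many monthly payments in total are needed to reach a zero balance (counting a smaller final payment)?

43 payments

Promo months 1–12 at r₀ = 0%/12 = 0; months 13+ at r₁ = 24.7%/12 = 0.0205833.
After month 12 (no interest yet): B = £6,200.00 − 12·£180.00 = £4,040.00.
Then at r₁ with £180.00/mo: n₂ = −ln(1 − r₁·B/P)/ln(1+r₁) ≈ 30.42 → 31 more payments.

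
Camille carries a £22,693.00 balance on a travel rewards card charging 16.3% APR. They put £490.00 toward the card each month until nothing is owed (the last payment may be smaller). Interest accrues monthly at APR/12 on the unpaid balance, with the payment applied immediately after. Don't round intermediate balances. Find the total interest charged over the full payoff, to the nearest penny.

Monthly rate r = 16.3%/12 = 1.35833% = 0.0135833.
Payoff takes n = ⌈−ln(1 − rB₀/P)/ln(1+r)⌉ = ⌈73.507⌉ = 74 payments; the last is £249.43.
Total paid = 73·£490.00 + £249.43 = £36,019.43.
Total interest = total paid − principal = £36,019.43 − £22,693.00 = £13,326.43.

£13,326.43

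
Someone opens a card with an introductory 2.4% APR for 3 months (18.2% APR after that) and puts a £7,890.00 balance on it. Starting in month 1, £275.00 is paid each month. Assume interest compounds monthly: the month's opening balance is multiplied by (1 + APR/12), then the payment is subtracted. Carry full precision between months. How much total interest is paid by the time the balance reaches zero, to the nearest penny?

Promo months 1–3 at r₀ = 2.4%/12 = 0.002; months 4+ at r₁ = 18.2%/12 = 0.0151667.
After month 3: iterate B ← B·(1+r₀) − £275.00 for 3 months → £7,110.78.
Then at r₁ with £275.00/mo: n₂ = −ln(1 − r₁·B/P)/ln(1+r₁) ≈ 33.07 → 34 more payments.
Total paid = 36·£275.00 + £20.57 = £9,920.57; interest = £9,920.57 − £7,890.00 = £2,030.57.

£2,030.57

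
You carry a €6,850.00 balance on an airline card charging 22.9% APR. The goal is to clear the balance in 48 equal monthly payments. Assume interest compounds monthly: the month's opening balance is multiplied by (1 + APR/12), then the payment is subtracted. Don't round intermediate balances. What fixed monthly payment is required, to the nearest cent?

€219.18

Monthly rate r = 22.9%/12 = 1.90833% = 0.0190833.
Level-payment amortization: P = B₀·r / (1 − (1+r)^(−n)) = 6850.00·0.0190833 / (1 − 1.01908^(−48)).
Denominator 1 − (1+r)^(−48) = 0.596415526.
P = 130.721 / 0.596415526 ≈ 219.18.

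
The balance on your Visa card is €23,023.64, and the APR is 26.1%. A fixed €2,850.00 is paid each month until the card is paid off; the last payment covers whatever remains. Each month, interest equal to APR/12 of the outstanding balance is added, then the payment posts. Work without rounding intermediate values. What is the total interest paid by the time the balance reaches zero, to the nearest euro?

Monthly rate r = 26.1%/12 = 2.175% = 0.02175.
Payoff takes n = ⌈−ln(1 − rB₀/P)/ln(1+r)⌉ = ⌈8.980⌉ = 9 payments; the last is €2,794.60.
Total paid = 8·€2,850.00 + €2,794.60 = €25,594.60.
Total interest = total paid − principal = €25,594.60 − €23,023.64 = €2,570.96.

€2,571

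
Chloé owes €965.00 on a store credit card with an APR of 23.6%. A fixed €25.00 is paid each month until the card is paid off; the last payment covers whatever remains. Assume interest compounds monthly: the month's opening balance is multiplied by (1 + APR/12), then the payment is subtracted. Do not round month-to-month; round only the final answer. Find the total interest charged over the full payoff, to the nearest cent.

Monthly rate r = 23.6%/12 = 1.96667% = 0.0196667.
Payoff takes n = ⌈−ln(1 − rB₀/P)/ln(1+r)⌉ = ⌈73.091⌉ = 74 payments; the last is €2.31.
Total paid = 73·€25.00 + €2.31 = €1,827.31.
Total interest = total paid − principal = €1,827.31 − €965.00 = €862.31.

€862.31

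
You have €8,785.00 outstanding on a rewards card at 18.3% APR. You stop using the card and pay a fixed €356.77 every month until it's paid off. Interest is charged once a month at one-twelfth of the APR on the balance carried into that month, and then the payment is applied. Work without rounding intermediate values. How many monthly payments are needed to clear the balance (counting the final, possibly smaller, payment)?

32 months

Monthly rate r = 18.3%/12 = 1.525% = 0.01525.
Recurrence: B ← B·(1+r) − €356.77.
Month 1: interest €133.97; balance after payment €8,562.20.
Month 2: interest €130.57; balance after payment €8,336.00.
Closed form: n = −ln(1 − rB₀/P)/ln(1+r) = −ln(0.62449)/ln(1.01525) ≈ 31.108, so the balance reaches zero during payment 32.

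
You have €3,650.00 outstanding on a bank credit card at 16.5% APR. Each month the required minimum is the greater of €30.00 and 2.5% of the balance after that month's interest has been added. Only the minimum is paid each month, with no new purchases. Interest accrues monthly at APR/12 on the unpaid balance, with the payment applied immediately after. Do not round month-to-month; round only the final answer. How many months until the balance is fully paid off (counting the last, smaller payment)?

154 months

Monthly rate r = 16.5%/12 = 1.375% = 0.01375.
While 2.5% of the post-interest balance exceeds €30.00, each month B ← (B·(1+r))·(1 − 0.025), i.e. B shrinks by the factor (1+r)·0.975 = 0.98841.
This holds for months 1–97. Entering month 98 the balance is €1,177.70; 2.5% of the post-interest balance is now below €30.00, so the flat €30.00 minimum applies from here.
From month 98 a fixed €30.00 at rate r clears €1,177.70 in 57 more payments. Total: 97 + 57 = 154 months.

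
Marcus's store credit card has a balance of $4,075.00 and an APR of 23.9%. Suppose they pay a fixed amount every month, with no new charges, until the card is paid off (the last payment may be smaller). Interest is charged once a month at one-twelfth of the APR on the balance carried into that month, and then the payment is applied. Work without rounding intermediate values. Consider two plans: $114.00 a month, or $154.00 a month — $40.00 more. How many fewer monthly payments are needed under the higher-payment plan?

26 fewer payments

Monthly rate r = 23.9%/12 = 1.99167% = 0.0199167.
At $114.00/mo: n = ⌈−ln(1 − rB₀/P)/ln(1+r)⌉ = 64 payments (last $12.51); total interest = total paid − $4,075.00 = $3,119.51.
At $154.00/mo: 38 payments (last $148.57); total interest $1,771.57.
Payments saved = 64 − 38 = 26.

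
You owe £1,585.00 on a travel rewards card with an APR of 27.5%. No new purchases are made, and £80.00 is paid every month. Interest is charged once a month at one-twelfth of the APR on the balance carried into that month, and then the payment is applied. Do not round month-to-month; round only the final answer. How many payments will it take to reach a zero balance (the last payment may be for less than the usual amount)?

27 months

Monthly rate r = 27.5%/12 = 2.29167% = 0.0229167.
Recurrence: B ← B·(1+r) − £80.00.
Month 1: interest £36.32; balance after payment £1,541.32.
Month 2: interest £35.32; balance after payment £1,496.64.
Closed form: n = −ln(1 − rB₀/P)/ln(1+r) = −ln(0.54596)/ln(1.02292) ≈ 26.710, so the balance reaches zero during payment 27.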